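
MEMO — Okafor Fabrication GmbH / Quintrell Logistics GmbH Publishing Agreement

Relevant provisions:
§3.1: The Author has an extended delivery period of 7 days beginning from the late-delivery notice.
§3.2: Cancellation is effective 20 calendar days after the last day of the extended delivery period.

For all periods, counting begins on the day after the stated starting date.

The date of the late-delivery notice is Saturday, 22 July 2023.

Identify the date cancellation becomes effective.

18 August 2023

The last day of the extended delivery period: 7 calendar days after 22 July 2023 is 29 July 2023.
The date cancellation becomes effective: 29 July 2023 + 20 days = 18 August 2023.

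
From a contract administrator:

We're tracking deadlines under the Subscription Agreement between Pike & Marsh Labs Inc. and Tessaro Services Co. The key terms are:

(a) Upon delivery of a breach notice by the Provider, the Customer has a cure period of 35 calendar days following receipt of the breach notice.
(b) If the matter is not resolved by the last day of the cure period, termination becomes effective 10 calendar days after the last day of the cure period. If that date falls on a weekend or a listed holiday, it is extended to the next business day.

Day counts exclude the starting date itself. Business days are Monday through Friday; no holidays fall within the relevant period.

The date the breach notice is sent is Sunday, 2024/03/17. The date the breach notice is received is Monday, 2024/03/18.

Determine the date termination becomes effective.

2024/05/02

The last day of the cure period: 2024/03/18 + 35 days = 2024/04/22.
The date termination becomes effective: 2024/04/22 + 10 days = 2024/05/02. 2024/05/02 is a Thursday, so no roll-forward applies.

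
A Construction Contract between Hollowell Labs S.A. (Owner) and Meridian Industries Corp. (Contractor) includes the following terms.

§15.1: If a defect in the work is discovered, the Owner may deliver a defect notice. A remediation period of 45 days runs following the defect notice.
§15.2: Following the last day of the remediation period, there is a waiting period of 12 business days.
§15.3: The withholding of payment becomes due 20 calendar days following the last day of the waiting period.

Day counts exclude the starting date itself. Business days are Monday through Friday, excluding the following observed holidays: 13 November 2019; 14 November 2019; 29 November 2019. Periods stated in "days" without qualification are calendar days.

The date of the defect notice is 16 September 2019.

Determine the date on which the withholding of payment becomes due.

The last day of the remediation period: 45 calendar days after 16 September 2019 is 31 October 2019.
The last day of the waiting period: 12 business days after Thursday, 31 October 2019, skipping weekends and the listed holidays on Nov 13, Nov 14 — Nov 1, Nov 4, Nov 5, Nov 6, …, Nov 18, Nov 19, Nov 20 — lands on Wednesday, 20 November 2019.
The date on which the withholding of payment becomes due: 20 November 2019 + 20 days = 10 December 2019.

10 December 2019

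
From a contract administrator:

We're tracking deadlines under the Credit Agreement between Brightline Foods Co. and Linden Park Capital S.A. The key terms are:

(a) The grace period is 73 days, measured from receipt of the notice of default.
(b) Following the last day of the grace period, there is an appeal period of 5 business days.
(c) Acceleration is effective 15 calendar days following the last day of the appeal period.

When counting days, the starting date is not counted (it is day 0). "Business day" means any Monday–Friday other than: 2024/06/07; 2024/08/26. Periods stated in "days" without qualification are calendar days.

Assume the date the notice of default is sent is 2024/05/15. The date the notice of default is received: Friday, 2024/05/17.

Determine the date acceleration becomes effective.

Adding 73 calendar days to 2024/05/17 gives 2024/07/29, which is the last day of the grace period.
From Monday, 2024/07/29, 5 business days (Jul 30, Jul 31, Aug 1, Aug 2, Aug 5, skipping weekends) brings us to Monday, 2024/08/05, which is the last day of the appeal period.
The date acceleration becomes effective: 15 calendar days after 2024/08/05 is 2024/08/20.

2024/08/20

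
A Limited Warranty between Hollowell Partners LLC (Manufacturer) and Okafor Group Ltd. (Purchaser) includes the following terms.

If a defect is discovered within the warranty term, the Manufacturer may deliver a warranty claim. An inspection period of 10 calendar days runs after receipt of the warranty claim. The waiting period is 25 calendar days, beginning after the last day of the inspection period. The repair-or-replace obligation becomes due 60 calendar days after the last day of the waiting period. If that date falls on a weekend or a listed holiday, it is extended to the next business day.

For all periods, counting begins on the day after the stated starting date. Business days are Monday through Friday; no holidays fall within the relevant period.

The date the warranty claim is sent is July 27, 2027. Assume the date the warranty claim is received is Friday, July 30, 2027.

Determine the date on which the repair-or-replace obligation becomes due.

November 2, 2027

The last day of the inspection period: July 30, 2027 + 10 days = August 9, 2027.
The last day of the waiting period: August 9, 2027 + 25 days = September 3, 2027.
The date on which the repair-or-replace obligation becomes due: 60 calendar days after September 3, 2027 is November 2, 2027. November 2, 2027 is a Tuesday, so no roll-forward applies.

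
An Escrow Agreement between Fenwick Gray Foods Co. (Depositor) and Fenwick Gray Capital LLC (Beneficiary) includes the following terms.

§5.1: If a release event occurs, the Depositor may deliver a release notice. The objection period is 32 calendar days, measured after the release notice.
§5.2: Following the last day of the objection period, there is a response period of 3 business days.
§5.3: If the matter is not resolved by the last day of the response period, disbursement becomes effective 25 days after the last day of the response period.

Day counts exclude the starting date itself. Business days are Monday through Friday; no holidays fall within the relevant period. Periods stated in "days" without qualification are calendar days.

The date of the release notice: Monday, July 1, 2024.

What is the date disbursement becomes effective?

Adding 32 calendar days to July 1, 2024 gives August 2, 2024, which is the last day of the objection period.
From Friday, August 2, 2024, 3 business days (Aug 5, Aug 6, Aug 7, skipping weekends) brings us to Wednesday, August 7, 2024, which is the last day of the response period.
The date disbursement becomes effective: August 7, 2024 + 25 days = September 1, 2024.

September 1, 2024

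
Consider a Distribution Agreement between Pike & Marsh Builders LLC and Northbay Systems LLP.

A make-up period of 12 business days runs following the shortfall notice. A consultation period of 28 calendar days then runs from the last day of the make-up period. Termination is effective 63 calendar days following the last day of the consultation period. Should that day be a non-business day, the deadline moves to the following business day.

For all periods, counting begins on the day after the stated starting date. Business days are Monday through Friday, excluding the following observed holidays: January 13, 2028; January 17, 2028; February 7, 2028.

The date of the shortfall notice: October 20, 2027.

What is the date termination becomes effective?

February 4, 2028

The last day of the make-up period: 12 business days after Wednesday, October 20, 2027, skipping weekends — Oct 21, Oct 22, Oct 25, Oct 26, …, Nov 3, Nov 4, Nov 5 — lands on Friday, November 5, 2027.
Adding 28 calendar days to November 5, 2027 gives December 3, 2027, which is the last day of the consultation period.
The date termination becomes effective: December 3, 2027 + 63 days = February 4, 2028. February 4, 2028 is a Friday and is not a listed holiday, so no roll-forward applies.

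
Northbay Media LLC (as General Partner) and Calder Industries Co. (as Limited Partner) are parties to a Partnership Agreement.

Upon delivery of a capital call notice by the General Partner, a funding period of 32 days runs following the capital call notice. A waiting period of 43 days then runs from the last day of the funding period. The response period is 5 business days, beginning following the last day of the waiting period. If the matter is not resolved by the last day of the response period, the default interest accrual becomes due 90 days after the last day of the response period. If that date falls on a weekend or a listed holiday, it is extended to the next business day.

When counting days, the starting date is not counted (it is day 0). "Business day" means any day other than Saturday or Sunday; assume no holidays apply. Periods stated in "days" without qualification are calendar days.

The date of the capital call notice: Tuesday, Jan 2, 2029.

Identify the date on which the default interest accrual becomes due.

Jun 21, 2029

Adding 32 calendar days to Jan 2, 2029 gives Feb 3, 2029, which is the last day of the funding period.
Adding 43 calendar days to Feb 3, 2029 gives Mar 18, 2029, which is the last day of the waiting period.
From Sunday, Mar 18, 2029, 5 business days (Mar 19, Mar 20, Mar 21, Mar 22, Mar 23, skipping weekends) brings us to Friday, Mar 23, 2029, which is the last day of the response period.
The date on which the default interest accrual becomes due: 90 calendar days after Mar 23, 2029 is Jun 21, 2029. Jun 21, 2029 is a Thursday, so no roll-forward applies.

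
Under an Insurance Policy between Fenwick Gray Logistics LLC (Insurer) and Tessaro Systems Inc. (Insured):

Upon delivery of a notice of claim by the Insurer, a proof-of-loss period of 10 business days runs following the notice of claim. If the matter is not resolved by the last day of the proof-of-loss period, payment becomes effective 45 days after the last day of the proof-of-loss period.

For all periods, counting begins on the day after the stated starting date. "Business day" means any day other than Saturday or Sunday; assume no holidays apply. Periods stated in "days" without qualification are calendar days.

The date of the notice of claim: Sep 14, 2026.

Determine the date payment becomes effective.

From Monday, Sep 14, 2026, 10 business days (Sep 15, Sep 16, Sep 17, Sep 18, Sep 21, Sep 22, Sep 23, Sep 24, Sep 25, Sep 28, skipping weekends) brings us to Monday, Sep 28, 2026, which is the last day of the proof-of-loss period.
The date payment becomes effective: Sep 28, 2026 + 45 days = Nov 12, 2026.

Nov 12, 2026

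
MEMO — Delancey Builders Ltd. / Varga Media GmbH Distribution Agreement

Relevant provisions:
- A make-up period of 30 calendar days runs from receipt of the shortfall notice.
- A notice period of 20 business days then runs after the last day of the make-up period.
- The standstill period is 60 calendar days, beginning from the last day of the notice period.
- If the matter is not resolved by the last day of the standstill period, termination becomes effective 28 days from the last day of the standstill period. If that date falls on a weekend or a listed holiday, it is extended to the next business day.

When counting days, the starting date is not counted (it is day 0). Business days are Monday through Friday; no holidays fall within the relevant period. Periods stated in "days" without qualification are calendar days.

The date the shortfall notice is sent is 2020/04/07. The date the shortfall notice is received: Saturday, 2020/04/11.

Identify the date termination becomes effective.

Adding 30 calendar days to 2020/04/11 gives 2020/05/11, which is the last day of the make-up period.
The last day of the notice period: 20 business days after Monday, 2020/05/11, skipping weekends — May 12, May 13, May 14, May 15, …, Jun 4, Jun 5, Jun 8 — lands on Monday, 2020/06/08.
Adding 60 calendar days to 2020/06/08 gives 2020/08/07, which is the last day of the standstill period.
The date termination becomes effective: 2020/08/07 + 28 days = 2020/09/04. 2020/09/04 is a Friday, so no roll-forward applies.

2020/09/04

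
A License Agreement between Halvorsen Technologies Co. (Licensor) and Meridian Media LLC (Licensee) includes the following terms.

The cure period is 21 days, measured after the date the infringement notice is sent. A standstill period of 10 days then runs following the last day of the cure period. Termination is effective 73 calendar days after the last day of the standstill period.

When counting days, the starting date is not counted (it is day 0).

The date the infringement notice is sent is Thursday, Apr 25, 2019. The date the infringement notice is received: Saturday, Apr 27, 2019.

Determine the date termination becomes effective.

Adding 21 calendar days to Apr 25, 2019 gives May 16, 2019, which is the last day of the cure period.
Adding 10 calendar days to May 16, 2019 gives May 26, 2019, which is the last day of the standstill period.
The date termination becomes effective: 73 calendar days after May 26, 2019 is Aug 7, 2019.

Aug 7, 2019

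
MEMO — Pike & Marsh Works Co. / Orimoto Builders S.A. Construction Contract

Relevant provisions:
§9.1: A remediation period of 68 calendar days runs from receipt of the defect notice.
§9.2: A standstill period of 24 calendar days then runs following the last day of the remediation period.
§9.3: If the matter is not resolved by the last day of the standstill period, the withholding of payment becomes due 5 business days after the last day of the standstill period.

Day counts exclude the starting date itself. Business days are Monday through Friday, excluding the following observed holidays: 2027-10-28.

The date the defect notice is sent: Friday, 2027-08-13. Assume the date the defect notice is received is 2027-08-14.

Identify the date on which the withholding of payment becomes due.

The last day of the remediation period: 68 calendar days after 2027-08-14 is 2027-10-21.
Adding 24 calendar days to 2027-10-21 gives 2027-11-14, which is the last day of the standstill period.
The date on which the withholding of payment becomes due: counting 5 business days from Sunday, 2027-11-14 (Nov 15, Nov 16, Nov 17, Nov 18, Nov 19, skipping weekends) reaches Friday, 2027-11-19.

2027-11-19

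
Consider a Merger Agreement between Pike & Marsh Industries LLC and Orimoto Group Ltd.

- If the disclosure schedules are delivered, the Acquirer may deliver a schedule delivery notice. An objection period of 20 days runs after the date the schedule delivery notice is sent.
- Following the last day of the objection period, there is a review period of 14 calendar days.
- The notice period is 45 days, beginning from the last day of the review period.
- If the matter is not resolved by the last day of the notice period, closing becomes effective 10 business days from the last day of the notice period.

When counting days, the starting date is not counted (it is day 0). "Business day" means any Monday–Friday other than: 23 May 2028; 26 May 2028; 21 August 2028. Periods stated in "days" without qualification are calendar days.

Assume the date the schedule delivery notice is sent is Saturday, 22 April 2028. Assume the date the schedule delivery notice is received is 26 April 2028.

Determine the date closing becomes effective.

The last day of the objection period: 20 calendar days after 22 April 2028 is 12 May 2028.
The last day of the review period: 12 May 2028 + 14 days = 26 May 2028.
The last day of the notice period: 26 May 2028 + 45 days = 10 July 2028.
The date closing becomes effective: counting 10 business days from Monday, 10 July 2028 (Jul 11, Jul 12, Jul 13, Jul 14, Jul 17, Jul 18, Jul 19, Jul 20, Jul 21, Jul 24, skipping weekends) reaches Monday, 24 July 2028.

24 July 2028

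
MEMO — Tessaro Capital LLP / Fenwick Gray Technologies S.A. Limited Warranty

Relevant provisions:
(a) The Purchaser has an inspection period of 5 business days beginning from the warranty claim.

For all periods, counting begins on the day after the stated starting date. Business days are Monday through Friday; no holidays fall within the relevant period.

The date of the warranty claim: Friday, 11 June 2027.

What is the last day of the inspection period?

18 June 2027

The last day of the inspection period: counting 5 business days from Friday, 11 June 2027 (Jun 14, Jun 15, Jun 16, Jun 17, Jun 18, skipping weekends) reaches Friday, 18 June 2027.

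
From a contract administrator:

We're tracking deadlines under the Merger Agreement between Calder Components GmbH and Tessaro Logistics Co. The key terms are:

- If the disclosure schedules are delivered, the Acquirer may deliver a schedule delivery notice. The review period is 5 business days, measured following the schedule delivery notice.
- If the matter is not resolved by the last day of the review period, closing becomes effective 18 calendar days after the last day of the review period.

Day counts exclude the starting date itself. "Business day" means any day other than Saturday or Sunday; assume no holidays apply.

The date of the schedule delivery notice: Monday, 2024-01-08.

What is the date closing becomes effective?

2024-02-02

From Monday, 2024-01-08, 5 business days (Jan 9, Jan 10, Jan 11, Jan 12, Jan 15, skipping weekends) brings us to Monday, 2024-01-15, which is the last day of the review period.
The date closing becomes effective: 2024-01-15 + 18 days = 2024-02-02.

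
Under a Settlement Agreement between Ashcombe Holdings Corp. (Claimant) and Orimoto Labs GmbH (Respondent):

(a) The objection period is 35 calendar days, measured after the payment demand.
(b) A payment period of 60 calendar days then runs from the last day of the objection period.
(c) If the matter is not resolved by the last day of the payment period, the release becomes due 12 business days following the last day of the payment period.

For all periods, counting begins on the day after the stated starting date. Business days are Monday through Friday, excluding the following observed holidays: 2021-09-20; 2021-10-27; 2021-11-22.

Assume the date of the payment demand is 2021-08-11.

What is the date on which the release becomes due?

2021-12-01

The last day of the objection period: 35 calendar days after 2021-08-11 is 2021-09-15.
The last day of the payment period: 2021-09-15 + 60 days = 2021-11-14.
The date on which the release becomes due: counting 12 business days from Sunday, 2021-11-14 (Nov 15, Nov 16, Nov 17, Nov 18, …, Nov 29, Nov 30, Dec 1, skipping weekends and the listed holiday on Nov 22) reaches Wednesday, 2021-12-01.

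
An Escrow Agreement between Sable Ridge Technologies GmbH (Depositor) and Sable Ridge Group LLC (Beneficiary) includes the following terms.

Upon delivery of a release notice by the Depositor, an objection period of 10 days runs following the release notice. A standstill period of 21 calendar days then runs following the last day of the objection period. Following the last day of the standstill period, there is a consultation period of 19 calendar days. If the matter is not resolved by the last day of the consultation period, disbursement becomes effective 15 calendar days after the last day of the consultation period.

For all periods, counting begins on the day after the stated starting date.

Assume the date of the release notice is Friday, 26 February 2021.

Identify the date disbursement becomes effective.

2 May 2021

The last day of the objection period: 10 calendar days after 26 February 2021 is 8 March 2021.
The last day of the standstill period: 8 March 2021 + 21 days = 29 March 2021.
The last day of the consultation period: 29 March 2021 + 19 days = 17 April 2021.
Adding 15 calendar days to 17 April 2021 gives 2 May 2021, which is the date disbursement becomes effective.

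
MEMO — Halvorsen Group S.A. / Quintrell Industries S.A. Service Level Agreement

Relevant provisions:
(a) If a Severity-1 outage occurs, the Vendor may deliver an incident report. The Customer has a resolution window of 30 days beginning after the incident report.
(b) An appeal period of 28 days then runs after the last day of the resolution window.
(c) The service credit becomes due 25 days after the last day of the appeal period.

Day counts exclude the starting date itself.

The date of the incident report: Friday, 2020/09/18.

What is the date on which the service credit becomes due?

2020/12/10

Adding 30 calendar days to 2020/09/18 gives 2020/10/18, which is the last day of the resolution window.
The last day of the appeal period: 2020/10/18 + 28 days = 2020/11/15.
The date on which the service credit becomes due: 2020/11/15 + 25 days = 2020/12/10.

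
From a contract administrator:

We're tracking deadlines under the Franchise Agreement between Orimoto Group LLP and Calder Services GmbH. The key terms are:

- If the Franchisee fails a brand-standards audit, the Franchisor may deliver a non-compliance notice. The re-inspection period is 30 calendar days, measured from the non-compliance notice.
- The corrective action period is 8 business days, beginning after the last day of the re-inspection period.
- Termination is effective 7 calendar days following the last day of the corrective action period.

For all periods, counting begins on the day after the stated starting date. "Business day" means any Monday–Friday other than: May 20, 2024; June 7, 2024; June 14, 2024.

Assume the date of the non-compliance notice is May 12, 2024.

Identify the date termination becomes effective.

Adding 30 calendar days to May 12, 2024 gives June 11, 2024, which is the last day of the re-inspection period.
The last day of the corrective action period: 8 business days after Tuesday, June 11, 2024, skipping weekends and the listed holiday on Jun 14 — Jun 12, Jun 13, Jun 17, Jun 18, Jun 19, Jun 20, Jun 21, Jun 24 — lands on Monday, June 24, 2024.
The date termination becomes effective: June 24, 2024 + 7 days = July 1, 2024.

July 1, 2024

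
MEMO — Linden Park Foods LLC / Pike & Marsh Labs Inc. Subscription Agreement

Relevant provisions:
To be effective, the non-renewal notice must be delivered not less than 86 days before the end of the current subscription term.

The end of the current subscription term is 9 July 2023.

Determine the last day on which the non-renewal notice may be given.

9 July 2023 minus 86 days is 14 April 2023.

14 April 2023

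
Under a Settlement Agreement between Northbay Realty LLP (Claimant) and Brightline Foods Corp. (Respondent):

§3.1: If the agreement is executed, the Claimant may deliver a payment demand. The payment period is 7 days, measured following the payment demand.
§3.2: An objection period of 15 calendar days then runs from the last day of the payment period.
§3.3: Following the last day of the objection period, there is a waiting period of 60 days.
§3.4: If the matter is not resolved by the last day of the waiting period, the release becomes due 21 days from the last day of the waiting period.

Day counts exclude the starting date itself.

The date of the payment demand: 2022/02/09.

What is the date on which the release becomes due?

2022/05/23

The last day of the payment period: 7 calendar days after 2022/02/09 is 2022/02/16.
The last day of the objection period: 2022/02/16 + 15 days = 2022/03/03.
The last day of the waiting period: 2022/03/03 + 60 days = 2022/05/02.
The date on which the release becomes due: 21 calendar days after 2022/05/02 is 2022/05/23.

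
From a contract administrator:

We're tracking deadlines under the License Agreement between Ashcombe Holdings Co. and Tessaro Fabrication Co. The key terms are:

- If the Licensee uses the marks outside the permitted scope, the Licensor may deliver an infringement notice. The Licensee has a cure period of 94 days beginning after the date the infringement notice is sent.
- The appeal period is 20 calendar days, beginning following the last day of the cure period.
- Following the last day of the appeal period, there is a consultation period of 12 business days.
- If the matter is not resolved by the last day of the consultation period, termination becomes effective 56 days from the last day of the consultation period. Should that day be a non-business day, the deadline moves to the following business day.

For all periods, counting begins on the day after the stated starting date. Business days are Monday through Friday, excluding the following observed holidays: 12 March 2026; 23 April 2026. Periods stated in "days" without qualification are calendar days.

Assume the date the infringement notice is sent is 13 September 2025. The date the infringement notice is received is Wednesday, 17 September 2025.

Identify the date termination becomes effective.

The last day of the cure period: 13 September 2025 + 94 days = 16 December 2025.
The last day of the appeal period: 20 calendar days after 16 December 2025 is 5 January 2026.
The last day of the consultation period: counting 12 business days from Monday, 5 January 2026 (Jan 6, Jan 7, Jan 8, Jan 9, …, Jan 19, Jan 20, Jan 21, skipping weekends) reaches Wednesday, 21 January 2026.
The date termination becomes effective: 21 January 2026 + 56 days = 18 March 2026. 18 March 2026 is a Wednesday and is not a listed holiday, so no roll-forward applies.

18 March 2026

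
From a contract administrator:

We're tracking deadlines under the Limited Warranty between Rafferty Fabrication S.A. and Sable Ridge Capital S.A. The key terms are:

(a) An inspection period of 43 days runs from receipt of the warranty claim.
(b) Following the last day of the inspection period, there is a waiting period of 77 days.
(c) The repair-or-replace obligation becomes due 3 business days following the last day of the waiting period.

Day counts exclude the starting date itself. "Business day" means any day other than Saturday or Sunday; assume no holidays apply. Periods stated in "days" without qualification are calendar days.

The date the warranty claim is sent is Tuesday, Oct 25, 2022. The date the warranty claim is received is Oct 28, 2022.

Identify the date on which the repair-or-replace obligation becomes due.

Mar 1, 2023

Adding 43 calendar days to Oct 28, 2022 gives Dec 10, 2022, which is the last day of the inspection period.
Adding 77 calendar days to Dec 10, 2022 gives Feb 25, 2023, which is the last day of the waiting period.
The date on which the repair-or-replace obligation becomes due: counting 3 business days from Saturday, Feb 25, 2023 (Feb 27, Feb 28, Mar 1, skipping weekends) reaches Wednesday, Mar 1, 2023.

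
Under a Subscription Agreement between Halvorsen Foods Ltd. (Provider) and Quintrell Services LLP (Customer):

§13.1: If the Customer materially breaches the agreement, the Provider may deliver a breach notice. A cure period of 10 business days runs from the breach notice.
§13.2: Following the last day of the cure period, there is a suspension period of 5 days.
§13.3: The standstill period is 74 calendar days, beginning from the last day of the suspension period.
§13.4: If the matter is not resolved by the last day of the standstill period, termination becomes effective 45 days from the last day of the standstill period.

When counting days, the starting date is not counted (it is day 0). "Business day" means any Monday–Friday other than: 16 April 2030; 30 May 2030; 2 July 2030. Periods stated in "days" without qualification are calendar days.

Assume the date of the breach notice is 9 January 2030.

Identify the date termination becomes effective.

The last day of the cure period: counting 10 business days from Wednesday, 9 January 2030 (Jan 10, Jan 11, Jan 14, Jan 15, Jan 16, Jan 17, Jan 18, Jan 21, Jan 22, Jan 23, skipping weekends) reaches Wednesday, 23 January 2030.
The last day of the suspension period: 23 January 2030 + 5 days = 28 January 2030.
The last day of the standstill period: 74 calendar days after 28 January 2030 is 12 April 2030.
The date termination becomes effective: 45 calendar days after 12 April 2030 is 27 May 2030.

27 May 2030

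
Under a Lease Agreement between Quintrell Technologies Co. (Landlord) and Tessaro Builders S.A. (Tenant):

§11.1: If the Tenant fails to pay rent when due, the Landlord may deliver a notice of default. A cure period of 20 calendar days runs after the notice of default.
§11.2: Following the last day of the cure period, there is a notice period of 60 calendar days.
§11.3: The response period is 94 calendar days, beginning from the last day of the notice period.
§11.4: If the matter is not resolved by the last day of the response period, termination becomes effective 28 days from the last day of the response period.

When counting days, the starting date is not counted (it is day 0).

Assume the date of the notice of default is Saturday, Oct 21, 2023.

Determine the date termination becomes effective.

May 10, 2024

The last day of the cure period: 20 calendar days after Oct 21, 2023 is Nov 10, 2023.
Adding 60 calendar days to Nov 10, 2023 gives Jan 9, 2024, which is the last day of the notice period.
The last day of the response period: Jan 9, 2024 + 94 days = Apr 12, 2024.
The date termination becomes effective: Apr 12, 2024 + 28 days = May 10, 2024.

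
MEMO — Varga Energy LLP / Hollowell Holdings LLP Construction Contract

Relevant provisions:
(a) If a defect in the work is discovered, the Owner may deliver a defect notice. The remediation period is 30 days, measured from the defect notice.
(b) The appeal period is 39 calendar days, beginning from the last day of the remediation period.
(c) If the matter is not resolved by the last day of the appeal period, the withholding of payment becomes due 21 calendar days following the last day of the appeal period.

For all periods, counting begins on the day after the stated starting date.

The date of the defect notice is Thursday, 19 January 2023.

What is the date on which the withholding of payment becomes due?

Adding 30 calendar days to 19 January 2023 gives 18 February 2023, which is the last day of the remediation period.
Adding 39 calendar days to 18 February 2023 gives 29 March 2023, which is the last day of the appeal period.
The date on which the withholding of payment becomes due: 29 March 2023 + 21 days = 19 April 2023.

19 April 2023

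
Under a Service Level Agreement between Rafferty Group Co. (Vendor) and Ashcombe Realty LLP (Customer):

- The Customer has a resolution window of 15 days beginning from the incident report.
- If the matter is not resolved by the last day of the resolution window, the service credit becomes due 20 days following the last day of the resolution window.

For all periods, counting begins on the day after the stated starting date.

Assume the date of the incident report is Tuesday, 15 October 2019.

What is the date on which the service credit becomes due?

19 November 2019

Adding 15 calendar days to 15 October 2019 gives 30 October 2019, which is the last day of the resolution window.
Adding 20 calendar days to 30 October 2019 gives 19 November 2019, which is the date on which the service credit becomes due.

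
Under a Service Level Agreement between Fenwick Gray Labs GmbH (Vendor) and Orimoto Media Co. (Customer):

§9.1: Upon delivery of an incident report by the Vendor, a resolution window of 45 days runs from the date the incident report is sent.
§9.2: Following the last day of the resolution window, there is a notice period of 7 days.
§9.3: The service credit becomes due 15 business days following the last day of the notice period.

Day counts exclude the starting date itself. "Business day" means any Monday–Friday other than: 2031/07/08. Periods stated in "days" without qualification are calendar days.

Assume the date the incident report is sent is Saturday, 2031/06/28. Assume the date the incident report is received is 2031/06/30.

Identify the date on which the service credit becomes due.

2031/09/09

Adding 45 calendar days to 2031/06/28 gives 2031/08/12, which is the last day of the resolution window.
The last day of the notice period: 2031/08/12 + 7 days = 2031/08/19.
From Tuesday, 2031/08/19, 15 business days (Aug 20, Aug 21, Aug 22, Aug 25, …, Sep 5, Sep 8, Sep 9, skipping weekends) brings us to Tuesday, 2031/09/09, which is the date on which the service credit becomes due.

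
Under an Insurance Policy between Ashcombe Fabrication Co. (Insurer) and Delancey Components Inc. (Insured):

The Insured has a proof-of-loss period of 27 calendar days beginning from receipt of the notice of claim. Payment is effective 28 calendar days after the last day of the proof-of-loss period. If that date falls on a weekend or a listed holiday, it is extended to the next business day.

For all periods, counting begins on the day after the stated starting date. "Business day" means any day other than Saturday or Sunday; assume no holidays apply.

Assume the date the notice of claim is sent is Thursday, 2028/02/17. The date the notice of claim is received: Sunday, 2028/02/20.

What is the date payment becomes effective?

The last day of the proof-of-loss period: 2028/02/20 + 27 days = 2028/03/18.
The date payment becomes effective: 2028/03/18 + 28 days = 2028/04/15. That falls on a Saturday, so it rolls to the next business day, Monday, 2028/04/17.

2028/04/17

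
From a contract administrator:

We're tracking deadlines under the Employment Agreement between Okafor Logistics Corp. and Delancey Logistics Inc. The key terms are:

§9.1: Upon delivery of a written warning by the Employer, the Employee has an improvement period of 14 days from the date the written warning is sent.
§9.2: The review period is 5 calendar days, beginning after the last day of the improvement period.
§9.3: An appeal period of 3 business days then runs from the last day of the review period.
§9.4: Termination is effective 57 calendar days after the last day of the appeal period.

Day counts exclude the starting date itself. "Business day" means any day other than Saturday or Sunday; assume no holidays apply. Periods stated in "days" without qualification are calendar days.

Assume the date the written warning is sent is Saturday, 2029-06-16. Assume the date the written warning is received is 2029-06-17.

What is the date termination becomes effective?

The last day of the improvement period: 2029-06-16 + 14 days = 2029-06-30.
The last day of the review period: 5 calendar days after 2029-06-30 is 2029-07-05.
The last day of the appeal period: 3 business days after Thursday, 2029-07-05, skipping weekends — Jul 6, Jul 9, Jul 10 — lands on Tuesday, 2029-07-10.
The date termination becomes effective: 57 calendar days after 2029-07-10 is 2029-09-05.

2029-09-05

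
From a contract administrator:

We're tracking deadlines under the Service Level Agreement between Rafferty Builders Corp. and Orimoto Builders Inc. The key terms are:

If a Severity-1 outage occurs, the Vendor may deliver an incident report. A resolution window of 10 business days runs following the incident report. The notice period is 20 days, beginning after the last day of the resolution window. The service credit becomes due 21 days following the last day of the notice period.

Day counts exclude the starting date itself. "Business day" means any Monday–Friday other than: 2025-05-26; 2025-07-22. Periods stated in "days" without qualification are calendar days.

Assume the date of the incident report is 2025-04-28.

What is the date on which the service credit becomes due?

2025-06-22

The last day of the resolution window: counting 10 business days from Monday, 2025-04-28 (Apr 29, Apr 30, May 1, May 2, May 5, May 6, May 7, May 8, May 9, May 12, skipping weekends) reaches Monday, 2025-05-12.
Adding 20 calendar days to 2025-05-12 gives 2025-06-01, which is the last day of the notice period.
The date on which the service credit becomes due: 2025-06-01 + 21 days = 2025-06-22.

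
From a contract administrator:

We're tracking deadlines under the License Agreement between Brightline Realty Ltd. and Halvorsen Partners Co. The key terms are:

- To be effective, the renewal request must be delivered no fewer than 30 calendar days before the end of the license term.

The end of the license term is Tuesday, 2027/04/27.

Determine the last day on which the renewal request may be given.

2027/04/27 minus 30 days is 2027/03/28.

2027/03/28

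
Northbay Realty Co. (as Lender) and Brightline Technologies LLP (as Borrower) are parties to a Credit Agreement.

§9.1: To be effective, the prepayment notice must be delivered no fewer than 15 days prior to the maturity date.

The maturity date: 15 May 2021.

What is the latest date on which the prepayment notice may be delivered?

30 April 2021

Counting back 15 calendar days from 15 May 2021 gives 30 April 2021.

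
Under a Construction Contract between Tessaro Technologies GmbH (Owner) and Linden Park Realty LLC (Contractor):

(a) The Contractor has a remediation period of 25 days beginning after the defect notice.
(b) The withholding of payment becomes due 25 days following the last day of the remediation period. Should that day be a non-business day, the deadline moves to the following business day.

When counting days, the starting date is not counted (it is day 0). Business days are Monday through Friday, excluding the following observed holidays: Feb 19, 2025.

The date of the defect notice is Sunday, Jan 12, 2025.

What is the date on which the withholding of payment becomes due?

Mar 3, 2025

Adding 25 calendar days to Jan 12, 2025 gives Feb 6, 2025, which is the last day of the remediation period.
Adding 25 calendar days to Feb 6, 2025 gives Mar 3, 2025, which is the date on which the withholding of payment becomes due. Mar 3, 2025 is a Monday and is not a listed holiday, so no roll-forward applies.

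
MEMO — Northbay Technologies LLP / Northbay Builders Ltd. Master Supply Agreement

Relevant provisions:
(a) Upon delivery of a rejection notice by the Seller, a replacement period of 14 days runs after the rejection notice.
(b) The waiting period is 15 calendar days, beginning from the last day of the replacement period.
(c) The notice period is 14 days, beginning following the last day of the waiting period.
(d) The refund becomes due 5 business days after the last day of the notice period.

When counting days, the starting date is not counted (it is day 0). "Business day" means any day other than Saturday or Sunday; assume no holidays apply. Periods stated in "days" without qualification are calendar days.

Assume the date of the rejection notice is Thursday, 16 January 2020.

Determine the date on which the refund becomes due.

6 March 2020

Adding 14 calendar days to 16 January 2020 gives 30 January 2020, which is the last day of the replacement period.
The last day of the waiting period: 15 calendar days after 30 January 2020 is 14 February 2020.
Adding 14 calendar days to 14 February 2020 gives 28 February 2020, which is the last day of the notice period.
The date on which the refund becomes due: counting 5 business days from Friday, 28 February 2020 (Mar 2, Mar 3, Mar 4, Mar 5, Mar 6, skipping weekends) reaches Friday, 6 March 2020.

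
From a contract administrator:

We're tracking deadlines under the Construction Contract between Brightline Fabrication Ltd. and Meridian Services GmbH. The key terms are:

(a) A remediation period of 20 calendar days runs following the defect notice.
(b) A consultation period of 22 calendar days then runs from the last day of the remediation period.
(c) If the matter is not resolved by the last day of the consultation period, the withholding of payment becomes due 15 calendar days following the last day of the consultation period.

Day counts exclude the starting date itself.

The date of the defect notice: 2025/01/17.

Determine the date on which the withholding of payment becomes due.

2025/03/15

The last day of the remediation period: 20 calendar days after 2025/01/17 is 2025/02/06.
The last day of the consultation period: 22 calendar days after 2025/02/06 is 2025/02/28.
The date on which the withholding of payment becomes due: 15 calendar days after 2025/02/28 is 2025/03/15.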